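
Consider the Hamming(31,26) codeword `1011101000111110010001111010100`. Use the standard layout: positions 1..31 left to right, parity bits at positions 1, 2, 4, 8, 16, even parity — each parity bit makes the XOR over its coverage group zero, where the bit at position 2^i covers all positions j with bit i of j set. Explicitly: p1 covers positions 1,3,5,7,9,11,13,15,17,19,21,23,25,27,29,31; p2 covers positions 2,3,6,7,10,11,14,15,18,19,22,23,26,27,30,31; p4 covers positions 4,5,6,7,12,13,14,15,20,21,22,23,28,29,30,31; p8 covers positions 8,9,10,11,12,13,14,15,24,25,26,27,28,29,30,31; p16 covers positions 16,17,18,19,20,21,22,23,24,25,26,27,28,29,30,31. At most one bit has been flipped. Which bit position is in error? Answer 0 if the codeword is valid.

s1: b1⊕b3⊕b5⊕b7⊕b9⊕b11⊕b13⊕b15⊕b17⊕b19⊕b21⊕b23⊕b25⊕b27⊕b29⊕b31 = 1⊕1⊕1⊕1⊕0⊕1⊕1⊕1⊕0⊕0⊕0⊕1⊕1⊕1⊕1⊕0 = 1
s2: b2⊕b3⊕b6⊕b7⊕b10⊕b11⊕b14⊕b15⊕b18⊕b19⊕b22⊕b23⊕b26⊕b27⊕b30⊕b31 = 0⊕1⊕0⊕1⊕0⊕1⊕1⊕1⊕1⊕0⊕1⊕1⊕0⊕1⊕0⊕0 = 1
s4: b4⊕b5⊕b6⊕b7⊕b12⊕b13⊕b14⊕b15⊕b20⊕b21⊕b22⊕b23⊕b28⊕b29⊕b30⊕b31 = 1⊕1⊕0⊕1⊕1⊕1⊕1⊕1⊕0⊕0⊕1⊕1⊕0⊕1⊕0⊕0 = 0
s8: b8⊕b9⊕b10⊕b11⊕b12⊕b13⊕b14⊕b15⊕b24⊕b25⊕b26⊕b27⊕b28⊕b29⊕b30⊕b31 = 0⊕0⊕0⊕1⊕1⊕1⊕1⊕1⊕1⊕1⊕0⊕1⊕0⊕1⊕0⊕0 = 1
s16: b16⊕b17⊕b18⊕b19⊕b20⊕b21⊕b22⊕b23⊕b24⊕b25⊕b26⊕b27⊕b28⊕b29⊕b30⊕b31 = 0⊕0⊕1⊕0⊕0⊕0⊕1⊕1⊕1⊕1⊕0⊕1⊕0⊕1⊕0⊕0 = 1
Syndrome (s16...s1) = 11011 → position 27.

27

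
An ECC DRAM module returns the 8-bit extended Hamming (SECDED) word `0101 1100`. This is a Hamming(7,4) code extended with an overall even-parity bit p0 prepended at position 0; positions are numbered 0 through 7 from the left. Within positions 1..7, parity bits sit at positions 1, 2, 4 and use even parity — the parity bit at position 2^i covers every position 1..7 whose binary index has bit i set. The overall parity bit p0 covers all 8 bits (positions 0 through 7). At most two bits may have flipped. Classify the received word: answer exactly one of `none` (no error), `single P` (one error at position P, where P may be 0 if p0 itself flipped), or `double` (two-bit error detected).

s1: b1⊕b3⊕b5⊕b7 = 1⊕1⊕1⊕0 = 1
s2: b2⊕b3⊕b6⊕b7 = 0⊕1⊕0⊕0 = 1
s4: b4⊕b5⊕b6⊕b7 = 1⊕1⊕0⊕0 = 0
Syndrome (s4...s1) = 011 → position 3.
Overall parity (XOR of all 8 bits, including p0): 0⊕1⊕0⊕1⊕1⊕1⊕0⊕0 = 0
Overall=0, syndrome position=3 → double-bit error detected (uncorrectable).

double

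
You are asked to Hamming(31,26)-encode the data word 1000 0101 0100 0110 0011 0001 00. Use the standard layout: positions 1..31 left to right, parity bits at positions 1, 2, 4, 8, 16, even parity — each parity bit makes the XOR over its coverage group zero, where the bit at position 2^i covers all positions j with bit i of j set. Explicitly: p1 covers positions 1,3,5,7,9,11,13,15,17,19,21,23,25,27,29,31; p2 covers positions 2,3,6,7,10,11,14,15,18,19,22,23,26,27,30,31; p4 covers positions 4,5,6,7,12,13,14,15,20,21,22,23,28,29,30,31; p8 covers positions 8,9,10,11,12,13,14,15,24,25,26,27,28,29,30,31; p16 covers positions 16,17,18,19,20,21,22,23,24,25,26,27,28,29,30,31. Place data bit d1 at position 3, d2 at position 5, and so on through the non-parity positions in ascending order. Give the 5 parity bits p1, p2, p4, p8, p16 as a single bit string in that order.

00001

Place data bits at non-power-of-two positions: b3=1, b5=0, b6=0, b7=0, b9=0, b10=1, b11=0, b12=1, b13=0, b14=1, b15=0, b17=0, b18=0, b19=1, b20=1, b21=0, b22=0, b23=0, b24=1, b25=1, b26=0, b27=0, b28=0, b29=1, b30=0, b31=0.
p1 = XOR of data positions {3,5,7,9,11,13,15,17,19,21,23,25,27,29,31} = 1⊕0⊕0⊕0⊕0⊕0⊕0⊕0⊕1⊕0⊕0⊕1⊕0⊕1⊕0 = 0
p2 = XOR of data positions {3,6,7,10,11,14,15,18,19,22,23,26,27,30,31} = 1⊕0⊕0⊕1⊕0⊕1⊕0⊕0⊕1⊕0⊕0⊕0⊕0⊕0⊕0 = 0
p4 = XOR of data positions {5,6,7,12,13,14,15,20,21,22,23,28,29,30,31} = 0⊕0⊕0⊕1⊕0⊕1⊕0⊕1⊕0⊕0⊕0⊕0⊕1⊕0⊕0 = 0
p8 = XOR of data positions {9,10,11,12,13,14,15,24,25,26,27,28,29,30,31} = 0⊕1⊕0⊕1⊕0⊕1⊕0⊕1⊕1⊕0⊕0⊕0⊕1⊕0⊕0 = 0
p16 = XOR of data positions {17,18,19,20,21,22,23,24,25,26,27,28,29,30,31} = 0⊕0⊕1⊕1⊕0⊕0⊕0⊕1⊕1⊕0⊕0⊕0⊕1⊕0⊕0 = 1
Parity bits p1,p2,p4,p8,p16 = 00001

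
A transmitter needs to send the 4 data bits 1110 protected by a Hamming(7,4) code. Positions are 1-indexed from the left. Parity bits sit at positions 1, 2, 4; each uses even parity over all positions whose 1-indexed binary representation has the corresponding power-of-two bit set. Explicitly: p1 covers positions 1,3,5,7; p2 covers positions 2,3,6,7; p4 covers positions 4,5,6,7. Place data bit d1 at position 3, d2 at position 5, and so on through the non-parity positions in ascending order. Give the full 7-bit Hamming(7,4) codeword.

Place data bits at non-power-of-two positions: b3=1, b5=1, b6=1, b7=0.
p1 = XOR of data positions {3,5,7} = 1⊕1⊕0 = 0
p2 = XOR of data positions {3,6,7} = 1⊕1⊕0 = 0
p4 = XOR of data positions {5,6,7} = 1⊕1⊕0 = 0
Codeword b1..b7 = 0010110

0010110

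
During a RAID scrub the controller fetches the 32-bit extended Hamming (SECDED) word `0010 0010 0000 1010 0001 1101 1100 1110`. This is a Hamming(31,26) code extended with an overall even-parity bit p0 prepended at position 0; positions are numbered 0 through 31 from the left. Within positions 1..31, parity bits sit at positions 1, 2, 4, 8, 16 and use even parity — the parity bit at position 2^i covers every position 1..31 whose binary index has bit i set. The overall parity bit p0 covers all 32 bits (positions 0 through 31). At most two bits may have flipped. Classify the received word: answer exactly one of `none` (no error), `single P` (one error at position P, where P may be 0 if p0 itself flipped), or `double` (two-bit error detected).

single 29

s1: b1⊕b3⊕b5⊕b7⊕b9⊕b11⊕b13⊕b15⊕b17⊕b19⊕b21⊕b23⊕b25⊕b27⊕b29⊕b31 = 0⊕0⊕0⊕0⊕0⊕0⊕0⊕0⊕0⊕1⊕1⊕1⊕1⊕0⊕1⊕0 = 1
s2: b2⊕b3⊕b6⊕b7⊕b10⊕b11⊕b14⊕b15⊕b18⊕b19⊕b22⊕b23⊕b26⊕b27⊕b30⊕b31 = 1⊕0⊕1⊕0⊕0⊕0⊕1⊕0⊕0⊕1⊕0⊕1⊕0⊕0⊕1⊕0 = 0
s4: b4⊕b5⊕b6⊕b7⊕b12⊕b13⊕b14⊕b15⊕b20⊕b21⊕b22⊕b23⊕b28⊕b29⊕b30⊕b31 = 0⊕0⊕1⊕0⊕1⊕0⊕1⊕0⊕1⊕1⊕0⊕1⊕1⊕1⊕1⊕0 = 1
s8: b8⊕b9⊕b10⊕b11⊕b12⊕b13⊕b14⊕b15⊕b24⊕b25⊕b26⊕b27⊕b28⊕b29⊕b30⊕b31 = 0⊕0⊕0⊕0⊕1⊕0⊕1⊕0⊕1⊕1⊕0⊕0⊕1⊕1⊕1⊕0 = 1
s16: b16⊕b17⊕b18⊕b19⊕b20⊕b21⊕b22⊕b23⊕b24⊕b25⊕b26⊕b27⊕b28⊕b29⊕b30⊕b31 = 0⊕0⊕0⊕1⊕1⊕1⊕0⊕1⊕1⊕1⊕0⊕0⊕1⊕1⊕1⊕0 = 1
Syndrome (s16...s1) = 11101 → position 29.
Overall parity (XOR of all 32 bits, including p0): 0⊕0⊕1⊕0⊕0⊕0⊕1⊕0⊕0⊕0⊕0⊕0⊕1⊕0⊕1⊕0⊕0⊕0⊕0⊕1⊕1⊕1⊕0⊕1⊕1⊕1⊕0⊕0⊕1⊕1⊕1⊕0 = 1
Overall=1, syndrome position=29 → single-bit error at position 29.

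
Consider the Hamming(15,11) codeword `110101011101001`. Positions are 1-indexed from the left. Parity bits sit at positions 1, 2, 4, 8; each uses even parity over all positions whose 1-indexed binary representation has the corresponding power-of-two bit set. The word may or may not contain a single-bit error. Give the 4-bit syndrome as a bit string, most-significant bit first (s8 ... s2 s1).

1001

s1: b1⊕b3⊕b5⊕b7⊕b9⊕b11⊕b13⊕b15 = 1⊕0⊕0⊕0⊕1⊕0⊕0⊕1 = 1
s2: b2⊕b3⊕b6⊕b7⊕b10⊕b11⊕b14⊕b15 = 1⊕0⊕1⊕0⊕1⊕0⊕0⊕1 = 0
s4: b4⊕b5⊕b6⊕b7⊕b12⊕b13⊕b14⊕b15 = 1⊕0⊕1⊕0⊕1⊕0⊕0⊕1 = 0
s8: b8⊕b9⊕b10⊕b11⊕b12⊕b13⊕b14⊕b15 = 1⊕1⊕1⊕0⊕1⊕0⊕0⊕1 = 1
Syndrome (s8...s1) = 1001 → position 9.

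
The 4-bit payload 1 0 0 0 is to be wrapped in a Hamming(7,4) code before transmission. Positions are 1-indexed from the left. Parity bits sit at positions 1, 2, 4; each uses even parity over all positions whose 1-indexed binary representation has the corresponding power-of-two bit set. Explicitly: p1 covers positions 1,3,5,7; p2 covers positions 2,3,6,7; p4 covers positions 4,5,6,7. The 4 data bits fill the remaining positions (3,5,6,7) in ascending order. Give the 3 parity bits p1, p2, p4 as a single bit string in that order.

110

Place data bits at non-power-of-two positions: b3=1, b5=0, b6=0, b7=0.
p1 = XOR of data positions {3,5,7} = 1⊕0⊕0 = 1
p2 = XOR of data positions {3,6,7} = 1⊕0⊕0 = 1
p4 = XOR of data positions {5,6,7} = 0⊕0⊕0 = 0
Parity bits p1,p2,p4 = 110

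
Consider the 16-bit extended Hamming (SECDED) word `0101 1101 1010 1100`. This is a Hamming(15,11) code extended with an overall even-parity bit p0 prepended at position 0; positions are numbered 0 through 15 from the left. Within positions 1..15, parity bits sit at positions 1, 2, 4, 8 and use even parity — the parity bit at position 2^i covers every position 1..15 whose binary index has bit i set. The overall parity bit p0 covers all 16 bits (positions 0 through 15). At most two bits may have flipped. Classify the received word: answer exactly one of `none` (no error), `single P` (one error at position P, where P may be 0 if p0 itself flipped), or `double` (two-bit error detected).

single 7

s1: b1⊕b3⊕b5⊕b7⊕b9⊕b11⊕b13⊕b15 = 1⊕1⊕1⊕1⊕0⊕0⊕1⊕0 = 1
s2: b2⊕b3⊕b6⊕b7⊕b10⊕b11⊕b14⊕b15 = 0⊕1⊕0⊕1⊕1⊕0⊕0⊕0 = 1
s4: b4⊕b5⊕b6⊕b7⊕b12⊕b13⊕b14⊕b15 = 1⊕1⊕0⊕1⊕1⊕1⊕0⊕0 = 1
s8: b8⊕b9⊕b10⊕b11⊕b12⊕b13⊕b14⊕b15 = 1⊕0⊕1⊕0⊕1⊕1⊕0⊕0 = 0
Syndrome (s8...s1) = 0111 → position 7.
Overall parity (XOR of all 16 bits, including p0): 0⊕1⊕0⊕1⊕1⊕1⊕0⊕1⊕1⊕0⊕1⊕0⊕1⊕1⊕0⊕0 = 1
Overall=1, syndrome position=7 → single-bit error at position 7.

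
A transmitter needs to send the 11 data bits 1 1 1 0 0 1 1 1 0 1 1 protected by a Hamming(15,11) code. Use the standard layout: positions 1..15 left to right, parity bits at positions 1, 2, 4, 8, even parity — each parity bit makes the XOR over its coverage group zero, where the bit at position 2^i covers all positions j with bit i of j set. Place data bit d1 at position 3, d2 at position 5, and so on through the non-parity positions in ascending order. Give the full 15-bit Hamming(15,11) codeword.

Place data bits at non-power-of-two positions: b3=1, b5=1, b6=1, b7=0, b9=0, b10=1, b11=1, b12=1, b13=0, b14=1, b15=1.
p1 = XOR of data positions {3,5,7,9,11,13,15} = 1⊕1⊕0⊕0⊕1⊕0⊕1 = 0
p2 = XOR of data positions {3,6,7,10,11,14,15} = 1⊕1⊕0⊕1⊕1⊕1⊕1 = 0
p4 = XOR of data positions {5,6,7,12,13,14,15} = 1⊕1⊕0⊕1⊕0⊕1⊕1 = 1
p8 = XOR of data positions {9,10,11,12,13,14,15} = 0⊕1⊕1⊕1⊕0⊕1⊕1 = 1
Codeword b1..b15 = 001111010111011

001111010111011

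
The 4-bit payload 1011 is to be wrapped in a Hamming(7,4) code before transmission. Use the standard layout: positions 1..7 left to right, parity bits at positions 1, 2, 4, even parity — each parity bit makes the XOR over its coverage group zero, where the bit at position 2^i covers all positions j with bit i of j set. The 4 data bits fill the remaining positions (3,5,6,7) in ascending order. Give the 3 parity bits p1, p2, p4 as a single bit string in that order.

010

Place data bits at non-power-of-two positions: b3=1, b5=0, b6=1, b7=1.
p1 = XOR of data positions {3,5,7} = 1⊕0⊕1 = 0
p2 = XOR of data positions {3,6,7} = 1⊕1⊕1 = 1
p4 = XOR of data positions {5,6,7} = 0⊕1⊕1 = 0
Parity bits p1,p2,p4 = 010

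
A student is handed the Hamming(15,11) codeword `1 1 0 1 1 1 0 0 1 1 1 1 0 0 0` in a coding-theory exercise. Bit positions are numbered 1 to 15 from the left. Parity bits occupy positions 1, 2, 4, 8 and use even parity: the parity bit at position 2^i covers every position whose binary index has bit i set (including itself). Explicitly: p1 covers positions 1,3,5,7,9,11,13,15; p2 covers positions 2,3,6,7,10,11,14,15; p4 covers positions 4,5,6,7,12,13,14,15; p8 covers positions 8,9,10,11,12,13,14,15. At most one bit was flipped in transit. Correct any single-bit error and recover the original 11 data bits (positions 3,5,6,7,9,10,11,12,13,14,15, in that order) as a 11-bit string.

01101111000

s1: b1⊕b3⊕b5⊕b7⊕b9⊕b11⊕b13⊕b15 = 1⊕0⊕1⊕0⊕1⊕1⊕0⊕0 = 0
s2: b2⊕b3⊕b6⊕b7⊕b10⊕b11⊕b14⊕b15 = 1⊕0⊕1⊕0⊕1⊕1⊕0⊕0 = 0
s4: b4⊕b5⊕b6⊕b7⊕b12⊕b13⊕b14⊕b15 = 1⊕1⊕1⊕0⊕1⊕0⊕0⊕0 = 0
s8: b8⊕b9⊕b10⊕b11⊕b12⊕b13⊕b14⊕b15 = 0⊕1⊕1⊕1⊕1⊕0⊕0⊕0 = 0
Syndrome (s8...s1) = 0000 → position 0 (no error).
No correction needed.
Data bits at positions 3,5,6,7,9,10,11,12,13,14,15: 01101111000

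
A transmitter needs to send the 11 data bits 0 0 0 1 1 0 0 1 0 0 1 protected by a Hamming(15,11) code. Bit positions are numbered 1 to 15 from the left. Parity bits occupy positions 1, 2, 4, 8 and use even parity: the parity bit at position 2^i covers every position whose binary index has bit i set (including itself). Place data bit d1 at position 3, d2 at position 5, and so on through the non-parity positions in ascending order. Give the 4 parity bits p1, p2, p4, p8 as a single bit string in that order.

1011

Place data bits at non-power-of-two positions: b3=0, b5=0, b6=0, b7=1, b9=1, b10=0, b11=0, b12=1, b13=0, b14=0, b15=1.
p1 = XOR of data positions {3,5,7,9,11,13,15} = 0⊕0⊕1⊕1⊕0⊕0⊕1 = 1
p2 = XOR of data positions {3,6,7,10,11,14,15} = 0⊕0⊕1⊕0⊕0⊕0⊕1 = 0
p4 = XOR of data positions {5,6,7,12,13,14,15} = 0⊕0⊕1⊕1⊕0⊕0⊕1 = 1
p8 = XOR of data positions {9,10,11,12,13,14,15} = 1⊕0⊕0⊕1⊕0⊕0⊕1 = 1
Parity bits p1,p2,p4,p8 = 1011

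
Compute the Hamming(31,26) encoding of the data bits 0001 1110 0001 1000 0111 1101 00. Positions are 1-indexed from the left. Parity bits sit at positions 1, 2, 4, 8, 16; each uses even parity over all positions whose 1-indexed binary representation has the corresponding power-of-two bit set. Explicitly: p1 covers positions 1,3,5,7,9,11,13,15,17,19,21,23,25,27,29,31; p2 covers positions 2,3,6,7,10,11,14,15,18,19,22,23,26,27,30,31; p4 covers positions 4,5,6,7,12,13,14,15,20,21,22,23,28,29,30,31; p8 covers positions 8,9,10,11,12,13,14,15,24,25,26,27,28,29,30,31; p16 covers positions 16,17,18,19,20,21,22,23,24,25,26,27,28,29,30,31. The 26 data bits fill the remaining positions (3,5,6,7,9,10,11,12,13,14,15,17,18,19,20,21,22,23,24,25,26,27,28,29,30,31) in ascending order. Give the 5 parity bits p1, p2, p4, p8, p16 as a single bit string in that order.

Place data bits at non-power-of-two positions: b3=0, b5=0, b6=0, b7=1, b9=1, b10=1, b11=1, b12=0, b13=0, b14=0, b15=0, b17=1, b18=1, b19=0, b20=0, b21=0, b22=0, b23=1, b24=1, b25=1, b26=1, b27=1, b28=0, b29=1, b30=0, b31=0.
p1 = XOR of data positions {3,5,7,9,11,13,15,17,19,21,23,25,27,29,31} = 0⊕0⊕1⊕1⊕1⊕0⊕0⊕1⊕0⊕0⊕1⊕1⊕1⊕1⊕0 = 0
p2 = XOR of data positions {3,6,7,10,11,14,15,18,19,22,23,26,27,30,31} = 0⊕0⊕1⊕1⊕1⊕0⊕0⊕1⊕0⊕0⊕1⊕1⊕1⊕0⊕0 = 1
p4 = XOR of data positions {5,6,7,12,13,14,15,20,21,22,23,28,29,30,31} = 0⊕0⊕1⊕0⊕0⊕0⊕0⊕0⊕0⊕0⊕1⊕0⊕1⊕0⊕0 = 1
p8 = XOR of data positions {9,10,11,12,13,14,15,24,25,26,27,28,29,30,31} = 1⊕1⊕1⊕0⊕0⊕0⊕0⊕1⊕1⊕1⊕1⊕0⊕1⊕0⊕0 = 0
p16 = XOR of data positions {17,18,19,20,21,22,23,24,25,26,27,28,29,30,31} = 1⊕1⊕0⊕0⊕0⊕0⊕1⊕1⊕1⊕1⊕1⊕0⊕1⊕0⊕0 = 0
Parity bits p1,p2,p4,p8,p16 = 01100

01100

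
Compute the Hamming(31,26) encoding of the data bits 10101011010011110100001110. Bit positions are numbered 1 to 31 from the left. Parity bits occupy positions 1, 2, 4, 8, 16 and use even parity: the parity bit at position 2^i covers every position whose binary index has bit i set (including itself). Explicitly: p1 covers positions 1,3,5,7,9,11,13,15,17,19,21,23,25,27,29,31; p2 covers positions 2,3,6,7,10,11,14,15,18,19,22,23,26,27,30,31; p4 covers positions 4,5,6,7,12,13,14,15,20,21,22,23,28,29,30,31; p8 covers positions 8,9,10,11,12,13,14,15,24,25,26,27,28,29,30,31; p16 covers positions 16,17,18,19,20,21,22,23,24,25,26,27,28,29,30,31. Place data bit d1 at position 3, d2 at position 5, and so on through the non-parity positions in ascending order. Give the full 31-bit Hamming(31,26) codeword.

Place data bits at non-power-of-two positions: b3=1, b5=0, b6=1, b7=0, b9=1, b10=0, b11=1, b12=1, b13=0, b14=1, b15=0, b17=0, b18=1, b19=1, b20=1, b21=1, b22=0, b23=1, b24=0, b25=0, b26=0, b27=0, b28=1, b29=1, b30=1, b31=0.
p1 = XOR of data positions {3,5,7,9,11,13,15,17,19,21,23,25,27,29,31} = 1⊕0⊕0⊕1⊕1⊕0⊕0⊕0⊕1⊕1⊕1⊕0⊕0⊕1⊕0 = 1
p2 = XOR of data positions {3,6,7,10,11,14,15,18,19,22,23,26,27,30,31} = 1⊕1⊕0⊕0⊕1⊕1⊕0⊕1⊕1⊕0⊕1⊕0⊕0⊕1⊕0 = 0
p4 = XOR of data positions {5,6,7,12,13,14,15,20,21,22,23,28,29,30,31} = 0⊕1⊕0⊕1⊕0⊕1⊕0⊕1⊕1⊕0⊕1⊕1⊕1⊕1⊕0 = 1
p8 = XOR of data positions {9,10,11,12,13,14,15,24,25,26,27,28,29,30,31} = 1⊕0⊕1⊕1⊕0⊕1⊕0⊕0⊕0⊕0⊕0⊕1⊕1⊕1⊕0 = 1
p16 = XOR of data positions {17,18,19,20,21,22,23,24,25,26,27,28,29,30,31} = 0⊕1⊕1⊕1⊕1⊕0⊕1⊕0⊕0⊕0⊕0⊕1⊕1⊕1⊕0 = 0
Codeword b1..b31 = 1011010110110100011110100001110

1011010110110100011110100001110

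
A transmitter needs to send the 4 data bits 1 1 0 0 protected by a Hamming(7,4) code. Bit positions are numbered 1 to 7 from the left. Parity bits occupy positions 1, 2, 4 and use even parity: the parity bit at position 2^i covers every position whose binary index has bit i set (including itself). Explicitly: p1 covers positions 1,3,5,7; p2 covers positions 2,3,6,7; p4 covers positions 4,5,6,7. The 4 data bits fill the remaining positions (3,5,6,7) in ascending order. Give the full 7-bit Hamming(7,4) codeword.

0111100

Place data bits at non-power-of-two positions: b3=1, b5=1, b6=0, b7=0.
p1 = XOR of data positions {3,5,7} = 1⊕1⊕0 = 0
p2 = XOR of data positions {3,6,7} = 1⊕0⊕0 = 1
p4 = XOR of data positions {5,6,7} = 1⊕0⊕0 = 1
Codeword b1..b7 = 0111100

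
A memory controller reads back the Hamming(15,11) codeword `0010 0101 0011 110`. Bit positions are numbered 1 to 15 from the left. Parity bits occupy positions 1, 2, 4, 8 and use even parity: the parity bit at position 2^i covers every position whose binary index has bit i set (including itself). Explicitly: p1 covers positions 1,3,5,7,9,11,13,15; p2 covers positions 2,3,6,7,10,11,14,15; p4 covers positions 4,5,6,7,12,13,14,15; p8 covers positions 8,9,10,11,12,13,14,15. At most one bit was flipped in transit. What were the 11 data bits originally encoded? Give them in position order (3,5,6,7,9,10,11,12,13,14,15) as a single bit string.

s1: b1⊕b3⊕b5⊕b7⊕b9⊕b11⊕b13⊕b15 = 0⊕1⊕0⊕0⊕0⊕1⊕1⊕0 = 1
s2: b2⊕b3⊕b6⊕b7⊕b10⊕b11⊕b14⊕b15 = 0⊕1⊕1⊕0⊕0⊕1⊕1⊕0 = 0
s4: b4⊕b5⊕b6⊕b7⊕b12⊕b13⊕b14⊕b15 = 0⊕0⊕1⊕0⊕1⊕1⊕1⊕0 = 0
s8: b8⊕b9⊕b10⊕b11⊕b12⊕b13⊕b14⊕b15 = 1⊕0⊕0⊕1⊕1⊕1⊕1⊕0 = 1
Syndrome (s8...s1) = 1001 → position 9.
Flip bit 9: corrected codeword = 001001011011110
Data bits at positions 3,5,6,7,9,10,11,12,13,14,15: 10101011110

10101011110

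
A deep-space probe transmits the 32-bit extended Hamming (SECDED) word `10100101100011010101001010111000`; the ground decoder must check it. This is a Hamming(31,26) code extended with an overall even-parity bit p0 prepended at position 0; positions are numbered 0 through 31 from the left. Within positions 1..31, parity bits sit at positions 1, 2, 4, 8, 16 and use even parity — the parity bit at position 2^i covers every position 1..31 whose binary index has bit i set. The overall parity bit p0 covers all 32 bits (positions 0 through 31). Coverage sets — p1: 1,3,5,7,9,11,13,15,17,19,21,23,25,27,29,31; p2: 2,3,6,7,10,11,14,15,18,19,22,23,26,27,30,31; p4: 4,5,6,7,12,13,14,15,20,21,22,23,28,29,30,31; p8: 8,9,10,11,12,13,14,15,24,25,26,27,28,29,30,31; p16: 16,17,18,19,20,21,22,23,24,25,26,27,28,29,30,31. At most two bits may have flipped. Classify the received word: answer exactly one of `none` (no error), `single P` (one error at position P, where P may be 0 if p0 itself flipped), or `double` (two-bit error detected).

single 23

s1: b1⊕b3⊕b5⊕b7⊕b9⊕b11⊕b13⊕b15⊕b17⊕b19⊕b21⊕b23⊕b25⊕b27⊕b29⊕b31 = 0⊕0⊕1⊕1⊕0⊕0⊕1⊕1⊕1⊕1⊕0⊕0⊕0⊕1⊕0⊕0 = 1
s2: b2⊕b3⊕b6⊕b7⊕b10⊕b11⊕b14⊕b15⊕b18⊕b19⊕b22⊕b23⊕b26⊕b27⊕b30⊕b31 = 1⊕0⊕0⊕1⊕0⊕0⊕0⊕1⊕0⊕1⊕1⊕0⊕1⊕1⊕0⊕0 = 1
s4: b4⊕b5⊕b6⊕b7⊕b12⊕b13⊕b14⊕b15⊕b20⊕b21⊕b22⊕b23⊕b28⊕b29⊕b30⊕b31 = 0⊕1⊕0⊕1⊕1⊕1⊕0⊕1⊕0⊕0⊕1⊕0⊕1⊕0⊕0⊕0 = 1
s8: b8⊕b9⊕b10⊕b11⊕b12⊕b13⊕b14⊕b15⊕b24⊕b25⊕b26⊕b27⊕b28⊕b29⊕b30⊕b31 = 1⊕0⊕0⊕0⊕1⊕1⊕0⊕1⊕1⊕0⊕1⊕1⊕1⊕0⊕0⊕0 = 0
s16: b16⊕b17⊕b18⊕b19⊕b20⊕b21⊕b22⊕b23⊕b24⊕b25⊕b26⊕b27⊕b28⊕b29⊕b30⊕b31 = 0⊕1⊕0⊕1⊕0⊕0⊕1⊕0⊕1⊕0⊕1⊕1⊕1⊕0⊕0⊕0 = 1
Syndrome (s16...s1) = 10111 → position 23.
Overall parity (XOR of all 32 bits, including p0): 1⊕0⊕1⊕0⊕0⊕1⊕0⊕1⊕1⊕0⊕0⊕0⊕1⊕1⊕0⊕1⊕0⊕1⊕0⊕1⊕0⊕0⊕1⊕0⊕1⊕0⊕1⊕1⊕1⊕0⊕0⊕0 = 1
Overall=1, syndrome position=23 → single-bit error at position 23.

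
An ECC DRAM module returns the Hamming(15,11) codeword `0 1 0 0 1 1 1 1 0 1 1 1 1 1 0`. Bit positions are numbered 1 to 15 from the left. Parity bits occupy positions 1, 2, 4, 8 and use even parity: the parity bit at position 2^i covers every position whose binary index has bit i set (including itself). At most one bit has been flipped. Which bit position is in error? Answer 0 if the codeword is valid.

s1: b1⊕b3⊕b5⊕b7⊕b9⊕b11⊕b13⊕b15 = 0⊕0⊕1⊕1⊕0⊕1⊕1⊕0 = 0
s2: b2⊕b3⊕b6⊕b7⊕b10⊕b11⊕b14⊕b15 = 1⊕0⊕1⊕1⊕1⊕1⊕1⊕0 = 0
s4: b4⊕b5⊕b6⊕b7⊕b12⊕b13⊕b14⊕b15 = 0⊕1⊕1⊕1⊕1⊕1⊕1⊕0 = 0
s8: b8⊕b9⊕b10⊕b11⊕b12⊕b13⊕b14⊕b15 = 1⊕0⊕1⊕1⊕1⊕1⊕1⊕0 = 0
Syndrome (s8...s1) = 0000 → position 0 (no error).

0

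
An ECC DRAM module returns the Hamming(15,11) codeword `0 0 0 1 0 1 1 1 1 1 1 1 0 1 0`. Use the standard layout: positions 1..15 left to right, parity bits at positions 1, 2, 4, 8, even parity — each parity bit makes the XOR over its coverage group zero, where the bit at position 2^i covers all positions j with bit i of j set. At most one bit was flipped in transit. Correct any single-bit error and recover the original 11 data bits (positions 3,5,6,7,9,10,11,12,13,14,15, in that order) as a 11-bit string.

s1: b1⊕b3⊕b5⊕b7⊕b9⊕b11⊕b13⊕b15 = 0⊕0⊕0⊕1⊕1⊕1⊕0⊕0 = 1
s2: b2⊕b3⊕b6⊕b7⊕b10⊕b11⊕b14⊕b15 = 0⊕0⊕1⊕1⊕1⊕1⊕1⊕0 = 1
s4: b4⊕b5⊕b6⊕b7⊕b12⊕b13⊕b14⊕b15 = 1⊕0⊕1⊕1⊕1⊕0⊕1⊕0 = 1
s8: b8⊕b9⊕b10⊕b11⊕b12⊕b13⊕b14⊕b15 = 1⊕1⊕1⊕1⊕1⊕0⊕1⊕0 = 0
Syndrome (s8...s1) = 0111 → position 7.
Flip bit 7: corrected codeword = 000101011111010
Data bits at positions 3,5,6,7,9,10,11,12,13,14,15: 00101111010

00101111010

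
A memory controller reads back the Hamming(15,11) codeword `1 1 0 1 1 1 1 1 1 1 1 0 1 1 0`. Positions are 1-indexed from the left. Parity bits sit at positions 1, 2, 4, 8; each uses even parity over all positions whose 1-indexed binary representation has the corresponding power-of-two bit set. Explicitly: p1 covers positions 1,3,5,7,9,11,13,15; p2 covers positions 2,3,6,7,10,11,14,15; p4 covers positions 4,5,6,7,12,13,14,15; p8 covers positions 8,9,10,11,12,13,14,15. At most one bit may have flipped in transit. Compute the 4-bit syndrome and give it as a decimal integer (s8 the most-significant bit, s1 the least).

s1: b1⊕b3⊕b5⊕b7⊕b9⊕b11⊕b13⊕b15 = 1⊕0⊕1⊕1⊕1⊕1⊕1⊕0 = 0
s2: b2⊕b3⊕b6⊕b7⊕b10⊕b11⊕b14⊕b15 = 1⊕0⊕1⊕1⊕1⊕1⊕1⊕0 = 0
s4: b4⊕b5⊕b6⊕b7⊕b12⊕b13⊕b14⊕b15 = 1⊕1⊕1⊕1⊕0⊕1⊕1⊕0 = 0
s8: b8⊕b9⊕b10⊕b11⊕b12⊕b13⊕b14⊕b15 = 1⊕1⊕1⊕1⊕0⊕1⊕1⊕0 = 0
Syndrome (s8...s1) = 0000 → position 0 (no error).

0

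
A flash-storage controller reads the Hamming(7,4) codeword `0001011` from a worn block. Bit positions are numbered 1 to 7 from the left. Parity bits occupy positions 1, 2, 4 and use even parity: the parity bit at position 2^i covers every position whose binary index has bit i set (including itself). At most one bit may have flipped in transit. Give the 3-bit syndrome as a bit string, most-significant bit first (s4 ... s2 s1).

s1: b1⊕b3⊕b5⊕b7 = 0⊕0⊕0⊕1 = 1
s2: b2⊕b3⊕b6⊕b7 = 0⊕0⊕1⊕1 = 0
s4: b4⊕b5⊕b6⊕b7 = 1⊕0⊕1⊕1 = 1
Syndrome (s4...s1) = 101 → position 5.

101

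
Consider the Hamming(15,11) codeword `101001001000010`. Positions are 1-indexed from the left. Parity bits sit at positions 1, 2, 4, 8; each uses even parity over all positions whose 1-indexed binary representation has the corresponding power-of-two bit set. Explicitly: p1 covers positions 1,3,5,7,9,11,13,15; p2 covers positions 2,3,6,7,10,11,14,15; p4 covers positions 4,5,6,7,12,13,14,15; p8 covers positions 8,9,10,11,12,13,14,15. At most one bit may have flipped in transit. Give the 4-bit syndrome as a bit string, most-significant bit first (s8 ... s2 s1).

0011

s1: b1⊕b3⊕b5⊕b7⊕b9⊕b11⊕b13⊕b15 = 1⊕1⊕0⊕0⊕1⊕0⊕0⊕0 = 1
s2: b2⊕b3⊕b6⊕b7⊕b10⊕b11⊕b14⊕b15 = 0⊕1⊕1⊕0⊕0⊕0⊕1⊕0 = 1
s4: b4⊕b5⊕b6⊕b7⊕b12⊕b13⊕b14⊕b15 = 0⊕0⊕1⊕0⊕0⊕0⊕1⊕0 = 0
s8: b8⊕b9⊕b10⊕b11⊕b12⊕b13⊕b14⊕b15 = 0⊕1⊕0⊕0⊕0⊕0⊕1⊕0 = 0
Syndrome (s8...s1) = 0011 → position 3.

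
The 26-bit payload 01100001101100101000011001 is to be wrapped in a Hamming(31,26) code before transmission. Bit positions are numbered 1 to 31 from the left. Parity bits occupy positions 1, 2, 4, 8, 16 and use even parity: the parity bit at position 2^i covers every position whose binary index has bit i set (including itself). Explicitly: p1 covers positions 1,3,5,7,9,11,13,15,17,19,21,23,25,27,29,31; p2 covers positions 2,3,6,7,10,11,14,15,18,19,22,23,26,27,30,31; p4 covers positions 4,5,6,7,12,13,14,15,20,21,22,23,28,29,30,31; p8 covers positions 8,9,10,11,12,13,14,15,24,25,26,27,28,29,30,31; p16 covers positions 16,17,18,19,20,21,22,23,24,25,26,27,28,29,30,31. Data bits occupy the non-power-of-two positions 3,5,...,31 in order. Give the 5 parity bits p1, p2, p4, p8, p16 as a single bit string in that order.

Place data bits at non-power-of-two positions: b3=0, b5=1, b6=1, b7=0, b9=0, b10=0, b11=0, b12=1, b13=1, b14=0, b15=1, b17=1, b18=0, b19=0, b20=1, b21=0, b22=1, b23=0, b24=0, b25=0, b26=0, b27=1, b28=1, b29=0, b30=0, b31=1.
p1 = XOR of data positions {3,5,7,9,11,13,15,17,19,21,23,25,27,29,31} = 0⊕1⊕0⊕0⊕0⊕1⊕1⊕1⊕0⊕0⊕0⊕0⊕1⊕0⊕1 = 0
p2 = XOR of data positions {3,6,7,10,11,14,15,18,19,22,23,26,27,30,31} = 0⊕1⊕0⊕0⊕0⊕0⊕1⊕0⊕0⊕1⊕0⊕0⊕1⊕0⊕1 = 1
p4 = XOR of data positions {5,6,7,12,13,14,15,20,21,22,23,28,29,30,31} = 1⊕1⊕0⊕1⊕1⊕0⊕1⊕1⊕0⊕1⊕0⊕1⊕0⊕0⊕1 = 1
p8 = XOR of data positions {9,10,11,12,13,14,15,24,25,26,27,28,29,30,31} = 0⊕0⊕0⊕1⊕1⊕0⊕1⊕0⊕0⊕0⊕1⊕1⊕0⊕0⊕1 = 0
p16 = XOR of data positions {17,18,19,20,21,22,23,24,25,26,27,28,29,30,31} = 1⊕0⊕0⊕1⊕0⊕1⊕0⊕0⊕0⊕0⊕1⊕1⊕0⊕0⊕1 = 0
Parity bits p1,p2,p4,p8,p16 = 01100

01100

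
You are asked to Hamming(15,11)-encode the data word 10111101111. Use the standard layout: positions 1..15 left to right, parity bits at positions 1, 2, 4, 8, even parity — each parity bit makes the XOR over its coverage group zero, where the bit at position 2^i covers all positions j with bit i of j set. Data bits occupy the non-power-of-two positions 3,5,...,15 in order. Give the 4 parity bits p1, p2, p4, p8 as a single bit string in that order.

Place data bits at non-power-of-two positions: b3=1, b5=0, b6=1, b7=1, b9=1, b10=1, b11=0, b12=1, b13=1, b14=1, b15=1.
p1 = XOR of data positions {3,5,7,9,11,13,15} = 1⊕0⊕1⊕1⊕0⊕1⊕1 = 1
p2 = XOR of data positions {3,6,7,10,11,14,15} = 1⊕1⊕1⊕1⊕0⊕1⊕1 = 0
p4 = XOR of data positions {5,6,7,12,13,14,15} = 0⊕1⊕1⊕1⊕1⊕1⊕1 = 0
p8 = XOR of data positions {9,10,11,12,13,14,15} = 1⊕1⊕0⊕1⊕1⊕1⊕1 = 0
Parity bits p1,p2,p4,p8 = 1000

1000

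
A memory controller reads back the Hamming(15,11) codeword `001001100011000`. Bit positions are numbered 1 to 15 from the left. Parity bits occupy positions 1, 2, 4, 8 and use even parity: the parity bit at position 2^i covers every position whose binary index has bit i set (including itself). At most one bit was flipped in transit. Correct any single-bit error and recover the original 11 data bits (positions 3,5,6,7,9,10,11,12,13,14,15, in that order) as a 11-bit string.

11110011000

s1: b1⊕b3⊕b5⊕b7⊕b9⊕b11⊕b13⊕b15 = 0⊕1⊕0⊕1⊕0⊕1⊕0⊕0 = 1
s2: b2⊕b3⊕b6⊕b7⊕b10⊕b11⊕b14⊕b15 = 0⊕1⊕1⊕1⊕0⊕1⊕0⊕0 = 0
s4: b4⊕b5⊕b6⊕b7⊕b12⊕b13⊕b14⊕b15 = 0⊕0⊕1⊕1⊕1⊕0⊕0⊕0 = 1
s8: b8⊕b9⊕b10⊕b11⊕b12⊕b13⊕b14⊕b15 = 0⊕0⊕0⊕1⊕1⊕0⊕0⊕0 = 0
Syndrome (s8...s1) = 0101 → position 5.
Flip bit 5: corrected codeword = 001011100011000
Data bits at positions 3,5,6,7,9,10,11,12,13,14,15: 11110011000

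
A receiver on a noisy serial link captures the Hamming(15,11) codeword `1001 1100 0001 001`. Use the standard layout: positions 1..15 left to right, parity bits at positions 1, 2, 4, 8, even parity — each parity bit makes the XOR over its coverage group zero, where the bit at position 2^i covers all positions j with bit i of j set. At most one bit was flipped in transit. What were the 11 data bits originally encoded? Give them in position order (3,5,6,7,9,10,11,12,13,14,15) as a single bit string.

s1: b1⊕b3⊕b5⊕b7⊕b9⊕b11⊕b13⊕b15 = 1⊕0⊕1⊕0⊕0⊕0⊕0⊕1 = 1
s2: b2⊕b3⊕b6⊕b7⊕b10⊕b11⊕b14⊕b15 = 0⊕0⊕1⊕0⊕0⊕0⊕0⊕1 = 0
s4: b4⊕b5⊕b6⊕b7⊕b12⊕b13⊕b14⊕b15 = 1⊕1⊕1⊕0⊕1⊕0⊕0⊕1 = 1
s8: b8⊕b9⊕b10⊕b11⊕b12⊕b13⊕b14⊕b15 = 0⊕0⊕0⊕0⊕1⊕0⊕0⊕1 = 0
Syndrome (s8...s1) = 0101 → position 5.
Flip bit 5: corrected codeword = 100101000001001
Data bits at positions 3,5,6,7,9,10,11,12,13,14,15: 00100001001

00100001001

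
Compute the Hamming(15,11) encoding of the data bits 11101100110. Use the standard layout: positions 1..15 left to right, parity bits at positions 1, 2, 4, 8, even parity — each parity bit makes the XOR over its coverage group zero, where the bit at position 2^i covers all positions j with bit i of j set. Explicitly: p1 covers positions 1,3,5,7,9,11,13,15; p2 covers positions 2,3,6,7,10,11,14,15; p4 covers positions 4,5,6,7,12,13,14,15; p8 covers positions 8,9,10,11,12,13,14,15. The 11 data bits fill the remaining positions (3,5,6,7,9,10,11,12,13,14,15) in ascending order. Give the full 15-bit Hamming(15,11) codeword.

001011001100110

Place data bits at non-power-of-two positions: b3=1, b5=1, b6=1, b7=0, b9=1, b10=1, b11=0, b12=0, b13=1, b14=1, b15=0.
p1 = XOR of data positions {3,5,7,9,11,13,15} = 1⊕1⊕0⊕1⊕0⊕1⊕0 = 0
p2 = XOR of data positions {3,6,7,10,11,14,15} = 1⊕1⊕0⊕1⊕0⊕1⊕0 = 0
p4 = XOR of data positions {5,6,7,12,13,14,15} = 1⊕1⊕0⊕0⊕1⊕1⊕0 = 0
p8 = XOR of data positions {9,10,11,12,13,14,15} = 1⊕1⊕0⊕0⊕1⊕1⊕0 = 0
Codeword b1..b15 = 001011001100110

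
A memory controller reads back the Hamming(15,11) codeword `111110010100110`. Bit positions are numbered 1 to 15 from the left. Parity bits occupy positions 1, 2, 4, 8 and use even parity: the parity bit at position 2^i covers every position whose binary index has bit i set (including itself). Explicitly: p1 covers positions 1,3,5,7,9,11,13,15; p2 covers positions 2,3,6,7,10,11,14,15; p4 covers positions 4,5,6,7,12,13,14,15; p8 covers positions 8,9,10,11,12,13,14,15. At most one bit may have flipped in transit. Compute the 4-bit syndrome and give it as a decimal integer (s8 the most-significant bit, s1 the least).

s1: b1⊕b3⊕b5⊕b7⊕b9⊕b11⊕b13⊕b15 = 1⊕1⊕1⊕0⊕0⊕0⊕1⊕0 = 0
s2: b2⊕b3⊕b6⊕b7⊕b10⊕b11⊕b14⊕b15 = 1⊕1⊕0⊕0⊕1⊕0⊕1⊕0 = 0
s4: b4⊕b5⊕b6⊕b7⊕b12⊕b13⊕b14⊕b15 = 1⊕1⊕0⊕0⊕0⊕1⊕1⊕0 = 0
s8: b8⊕b9⊕b10⊕b11⊕b12⊕b13⊕b14⊕b15 = 1⊕0⊕1⊕0⊕0⊕1⊕1⊕0 = 0
Syndrome (s8...s1) = 0000 → position 0 (no error).

0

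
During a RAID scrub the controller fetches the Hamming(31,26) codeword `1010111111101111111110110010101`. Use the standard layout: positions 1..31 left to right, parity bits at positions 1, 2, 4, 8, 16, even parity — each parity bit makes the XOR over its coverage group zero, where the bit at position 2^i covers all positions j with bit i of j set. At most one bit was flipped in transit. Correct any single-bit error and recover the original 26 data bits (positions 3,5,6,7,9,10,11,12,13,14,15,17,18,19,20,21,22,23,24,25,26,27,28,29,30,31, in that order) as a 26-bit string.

11111110111111110110010001

s1: b1⊕b3⊕b5⊕b7⊕b9⊕b11⊕b13⊕b15⊕b17⊕b19⊕b21⊕b23⊕b25⊕b27⊕b29⊕b31 = 1⊕1⊕1⊕1⊕1⊕1⊕1⊕1⊕1⊕1⊕1⊕1⊕0⊕1⊕1⊕1 = 1
s2: b2⊕b3⊕b6⊕b7⊕b10⊕b11⊕b14⊕b15⊕b18⊕b19⊕b22⊕b23⊕b26⊕b27⊕b30⊕b31 = 0⊕1⊕1⊕1⊕1⊕1⊕1⊕1⊕1⊕1⊕0⊕1⊕0⊕1⊕0⊕1 = 0
s4: b4⊕b5⊕b6⊕b7⊕b12⊕b13⊕b14⊕b15⊕b20⊕b21⊕b22⊕b23⊕b28⊕b29⊕b30⊕b31 = 0⊕1⊕1⊕1⊕0⊕1⊕1⊕1⊕1⊕1⊕0⊕1⊕0⊕1⊕0⊕1 = 1
s8: b8⊕b9⊕b10⊕b11⊕b12⊕b13⊕b14⊕b15⊕b24⊕b25⊕b26⊕b27⊕b28⊕b29⊕b30⊕b31 = 1⊕1⊕1⊕1⊕0⊕1⊕1⊕1⊕1⊕0⊕0⊕1⊕0⊕1⊕0⊕1 = 1
s16: b16⊕b17⊕b18⊕b19⊕b20⊕b21⊕b22⊕b23⊕b24⊕b25⊕b26⊕b27⊕b28⊕b29⊕b30⊕b31 = 1⊕1⊕1⊕1⊕1⊕1⊕0⊕1⊕1⊕0⊕0⊕1⊕0⊕1⊕0⊕1 = 1
Syndrome (s16...s1) = 11101 → position 29.
Flip bit 29: corrected codeword = 1010111111101111111110110010001
Data bits at positions 3,5,6,7,9,10,11,12,13,14,15,17,18,19,20,21,22,23,24,25,26,27,28,29,30,31: 11111110111111110110010001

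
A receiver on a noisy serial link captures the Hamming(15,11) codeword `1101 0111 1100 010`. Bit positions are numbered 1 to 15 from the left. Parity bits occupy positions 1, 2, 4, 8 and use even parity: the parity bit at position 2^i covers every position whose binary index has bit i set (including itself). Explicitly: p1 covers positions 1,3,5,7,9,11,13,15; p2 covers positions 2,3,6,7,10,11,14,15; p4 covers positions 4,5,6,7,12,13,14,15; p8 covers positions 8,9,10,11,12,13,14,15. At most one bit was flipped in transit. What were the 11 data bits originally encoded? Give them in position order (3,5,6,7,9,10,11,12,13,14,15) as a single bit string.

s1: b1⊕b3⊕b5⊕b7⊕b9⊕b11⊕b13⊕b15 = 1⊕0⊕0⊕1⊕1⊕0⊕0⊕0 = 1
s2: b2⊕b3⊕b6⊕b7⊕b10⊕b11⊕b14⊕b15 = 1⊕0⊕1⊕1⊕1⊕0⊕1⊕0 = 1
s4: b4⊕b5⊕b6⊕b7⊕b12⊕b13⊕b14⊕b15 = 1⊕0⊕1⊕1⊕0⊕0⊕1⊕0 = 0
s8: b8⊕b9⊕b10⊕b11⊕b12⊕b13⊕b14⊕b15 = 1⊕1⊕1⊕0⊕0⊕0⊕1⊕0 = 0
Syndrome (s8...s1) = 0011 → position 3.
Flip bit 3: corrected codeword = 111101111100010
Data bits at positions 3,5,6,7,9,10,11,12,13,14,15: 10111100010

10111100010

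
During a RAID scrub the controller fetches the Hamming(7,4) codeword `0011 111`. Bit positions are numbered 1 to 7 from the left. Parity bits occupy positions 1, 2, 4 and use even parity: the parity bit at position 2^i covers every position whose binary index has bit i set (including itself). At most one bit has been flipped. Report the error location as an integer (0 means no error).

s1: b1⊕b3⊕b5⊕b7 = 0⊕1⊕1⊕1 = 1
s2: b2⊕b3⊕b6⊕b7 = 0⊕1⊕1⊕1 = 1
s4: b4⊕b5⊕b6⊕b7 = 1⊕1⊕1⊕1 = 0
Syndrome (s4...s1) = 011 → position 3.

3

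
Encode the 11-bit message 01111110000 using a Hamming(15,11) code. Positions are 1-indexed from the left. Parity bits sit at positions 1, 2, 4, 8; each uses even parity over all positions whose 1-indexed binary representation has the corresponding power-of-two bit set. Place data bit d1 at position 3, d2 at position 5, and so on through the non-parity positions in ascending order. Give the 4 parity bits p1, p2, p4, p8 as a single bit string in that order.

Place data bits at non-power-of-two positions: b3=0, b5=1, b6=1, b7=1, b9=1, b10=1, b11=1, b12=0, b13=0, b14=0, b15=0.
p1 = XOR of data positions {3,5,7,9,11,13,15} = 0⊕1⊕1⊕1⊕1⊕0⊕0 = 0
p2 = XOR of data positions {3,6,7,10,11,14,15} = 0⊕1⊕1⊕1⊕1⊕0⊕0 = 0
p4 = XOR of data positions {5,6,7,12,13,14,15} = 1⊕1⊕1⊕0⊕0⊕0⊕0 = 1
p8 = XOR of data positions {9,10,11,12,13,14,15} = 1⊕1⊕1⊕0⊕0⊕0⊕0 = 1
Parity bits p1,p2,p4,p8 = 0011

0011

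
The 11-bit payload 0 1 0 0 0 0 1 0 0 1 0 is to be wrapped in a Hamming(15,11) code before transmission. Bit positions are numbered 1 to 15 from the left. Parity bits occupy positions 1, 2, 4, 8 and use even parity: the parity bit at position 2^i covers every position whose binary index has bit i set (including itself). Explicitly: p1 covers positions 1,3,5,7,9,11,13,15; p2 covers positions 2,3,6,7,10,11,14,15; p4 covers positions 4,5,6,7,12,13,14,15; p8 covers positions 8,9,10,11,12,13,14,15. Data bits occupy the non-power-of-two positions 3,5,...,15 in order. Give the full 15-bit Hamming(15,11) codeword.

000010000010010

Place data bits at non-power-of-two positions: b3=0, b5=1, b6=0, b7=0, b9=0, b10=0, b11=1, b12=0, b13=0, b14=1, b15=0.
p1 = XOR of data positions {3,5,7,9,11,13,15} = 0⊕1⊕0⊕0⊕1⊕0⊕0 = 0
p2 = XOR of data positions {3,6,7,10,11,14,15} = 0⊕0⊕0⊕0⊕1⊕1⊕0 = 0
p4 = XOR of data positions {5,6,7,12,13,14,15} = 1⊕0⊕0⊕0⊕0⊕1⊕0 = 0
p8 = XOR of data positions {9,10,11,12,13,14,15} = 0⊕0⊕1⊕0⊕0⊕1⊕0 = 0
Codeword b1..b15 = 000010000010010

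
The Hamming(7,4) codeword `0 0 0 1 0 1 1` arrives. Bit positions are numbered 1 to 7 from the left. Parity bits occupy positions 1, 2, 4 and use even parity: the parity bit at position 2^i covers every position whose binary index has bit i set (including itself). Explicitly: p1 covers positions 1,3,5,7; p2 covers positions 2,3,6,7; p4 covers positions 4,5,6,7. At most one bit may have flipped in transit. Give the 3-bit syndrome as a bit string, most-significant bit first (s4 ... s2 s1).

101

s1: b1⊕b3⊕b5⊕b7 = 0⊕0⊕0⊕1 = 1
s2: b2⊕b3⊕b6⊕b7 = 0⊕0⊕1⊕1 = 0
s4: b4⊕b5⊕b6⊕b7 = 1⊕0⊕1⊕1 = 1
Syndrome (s4...s1) = 101 → position 5.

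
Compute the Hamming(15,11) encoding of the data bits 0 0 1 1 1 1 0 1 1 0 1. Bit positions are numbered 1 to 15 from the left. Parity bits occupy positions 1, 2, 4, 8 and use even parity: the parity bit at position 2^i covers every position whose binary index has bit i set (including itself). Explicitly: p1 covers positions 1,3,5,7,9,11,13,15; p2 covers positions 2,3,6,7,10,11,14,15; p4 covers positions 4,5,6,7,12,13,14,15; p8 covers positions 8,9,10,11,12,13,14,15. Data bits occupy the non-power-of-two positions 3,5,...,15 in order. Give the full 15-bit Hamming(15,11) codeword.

000101111101101

Place data bits at non-power-of-two positions: b3=0, b5=0, b6=1, b7=1, b9=1, b10=1, b11=0, b12=1, b13=1, b14=0, b15=1.
p1 = XOR of data positions {3,5,7,9,11,13,15} = 0⊕0⊕1⊕1⊕0⊕1⊕1 = 0
p2 = XOR of data positions {3,6,7,10,11,14,15} = 0⊕1⊕1⊕1⊕0⊕0⊕1 = 0
p4 = XOR of data positions {5,6,7,12,13,14,15} = 0⊕1⊕1⊕1⊕1⊕0⊕1 = 1
p8 = XOR of data positions {9,10,11,12,13,14,15} = 1⊕1⊕0⊕1⊕1⊕0⊕1 = 1
Codeword b1..b15 = 000101111101101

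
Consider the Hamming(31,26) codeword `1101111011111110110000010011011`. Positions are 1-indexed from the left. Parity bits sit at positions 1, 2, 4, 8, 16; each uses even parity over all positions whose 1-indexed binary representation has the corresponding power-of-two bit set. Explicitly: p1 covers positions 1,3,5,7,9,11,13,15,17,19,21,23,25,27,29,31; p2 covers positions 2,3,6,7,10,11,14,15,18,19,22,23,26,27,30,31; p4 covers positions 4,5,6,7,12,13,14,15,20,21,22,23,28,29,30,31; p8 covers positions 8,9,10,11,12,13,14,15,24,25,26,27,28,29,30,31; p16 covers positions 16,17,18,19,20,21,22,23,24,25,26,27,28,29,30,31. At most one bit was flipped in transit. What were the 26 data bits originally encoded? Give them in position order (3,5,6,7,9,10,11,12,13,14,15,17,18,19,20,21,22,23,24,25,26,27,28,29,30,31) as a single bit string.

s1: b1⊕b3⊕b5⊕b7⊕b9⊕b11⊕b13⊕b15⊕b17⊕b19⊕b21⊕b23⊕b25⊕b27⊕b29⊕b31 = 1⊕0⊕1⊕1⊕1⊕1⊕1⊕1⊕1⊕0⊕0⊕0⊕0⊕1⊕0⊕1 = 0
s2: b2⊕b3⊕b6⊕b7⊕b10⊕b11⊕b14⊕b15⊕b18⊕b19⊕b22⊕b23⊕b26⊕b27⊕b30⊕b31 = 1⊕0⊕1⊕1⊕1⊕1⊕1⊕1⊕1⊕0⊕0⊕0⊕0⊕1⊕1⊕1 = 1
s4: b4⊕b5⊕b6⊕b7⊕b12⊕b13⊕b14⊕b15⊕b20⊕b21⊕b22⊕b23⊕b28⊕b29⊕b30⊕b31 = 1⊕1⊕1⊕1⊕1⊕1⊕1⊕1⊕0⊕0⊕0⊕0⊕1⊕0⊕1⊕1 = 1
s8: b8⊕b9⊕b10⊕b11⊕b12⊕b13⊕b14⊕b15⊕b24⊕b25⊕b26⊕b27⊕b28⊕b29⊕b30⊕b31 = 0⊕1⊕1⊕1⊕1⊕1⊕1⊕1⊕1⊕0⊕0⊕1⊕1⊕0⊕1⊕1 = 0
s16: b16⊕b17⊕b18⊕b19⊕b20⊕b21⊕b22⊕b23⊕b24⊕b25⊕b26⊕b27⊕b28⊕b29⊕b30⊕b31 = 0⊕1⊕1⊕0⊕0⊕0⊕0⊕0⊕1⊕0⊕0⊕1⊕1⊕0⊕1⊕1 = 1
Syndrome (s16...s1) = 10110 → position 22.
Flip bit 22: corrected codeword = 1101111011111110110001010011011
Data bits at positions 3,5,6,7,9,10,11,12,13,14,15,17,18,19,20,21,22,23,24,25,26,27,28,29,30,31: 01111111111110001010011011

01111111111110001010011011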